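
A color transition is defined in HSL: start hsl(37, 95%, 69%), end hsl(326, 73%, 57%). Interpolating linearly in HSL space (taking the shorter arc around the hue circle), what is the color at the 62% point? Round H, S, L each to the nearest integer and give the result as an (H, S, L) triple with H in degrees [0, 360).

Hue: 326 − 37 = 289°, but |289| > 180 so the shorter arc goes the other way: Δh = 289 − 360 = -71°.
H = 37 + 0.62 × (-71) = -7.02 → -7 → -7 mod 360 = 353°
S = 95 + 0.62 × (73 − 95) = 81.36 → 81%
L = 69 + 0.62 × (57 − 69) = 61.56 → 62%

(353, 81, 62)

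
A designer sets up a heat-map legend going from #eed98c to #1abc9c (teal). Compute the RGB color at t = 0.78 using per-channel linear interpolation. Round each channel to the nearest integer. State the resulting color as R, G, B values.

(73, 194, 152)

#eed98c → (238, 217, 140); #1abc9c → (26, 188, 156).
R = 238 + 0.78 × (26 − 238) = 238 + 0.78 × -212 = 72.64 → 73
G = 217 + 0.78 × (188 − 217) = 217 + 0.78 × -29 = 194.38 → 194
B = 140 + 0.78 × (156 − 140) = 140 + 0.78 × 16 = 152.48 → 152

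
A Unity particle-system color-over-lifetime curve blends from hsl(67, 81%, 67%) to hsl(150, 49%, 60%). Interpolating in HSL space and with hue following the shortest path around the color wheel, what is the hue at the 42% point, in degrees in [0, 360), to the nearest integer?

Hue arc: Δh = 150 − 67 = 83° (|Δh| ≤ 180, already the shorter path).
H = 67 + 0.42 × (83) = 101.86 → 102°

102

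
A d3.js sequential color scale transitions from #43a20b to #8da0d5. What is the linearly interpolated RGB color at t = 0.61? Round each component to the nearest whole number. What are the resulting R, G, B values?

(112, 161, 134)

#43a20b → (67, 162, 11); #8da0d5 → (141, 160, 213).
R = 67 + 0.61 × (141 − 67) = 67 + 0.61 × 74 = 112.14 → 112
G = 162 + 0.61 × (160 − 162) = 162 + 0.61 × -2 = 160.78 → 161
B = 11 + 0.61 × (213 − 11) = 11 + 0.61 × 202 = 134.22 → 134
So the blended color is (112, 161, 134), about #70a186.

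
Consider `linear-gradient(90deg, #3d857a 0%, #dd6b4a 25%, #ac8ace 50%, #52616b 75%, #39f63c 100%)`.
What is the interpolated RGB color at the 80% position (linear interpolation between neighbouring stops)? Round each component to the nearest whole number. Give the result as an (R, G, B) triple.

80% lies between the 75% and 100% stops, so the local fraction is t = (80 − 75)/(100 − 75) = 5/25 ≈ 0.2.
#52616b → (82, 97, 107); #39f63c → (57, 246, 60).
R = 82 + 0.2 × (57 − 82) = 77 → 77
G = 97 + 0.2 × (246 − 97) = 126.8 → 127
B = 107 + 0.2 × (60 − 107) = 97.6 → 98

(77, 127, 98)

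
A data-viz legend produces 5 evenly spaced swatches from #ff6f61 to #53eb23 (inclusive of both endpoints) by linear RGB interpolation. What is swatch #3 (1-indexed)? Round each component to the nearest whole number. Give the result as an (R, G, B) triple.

With 5 swatches and endpoints inclusive, swatch 3 sits at t = (3 − 1)/(5 − 1) = 2/4 ≈ 0.5.
#ff6f61 → (255, 111, 97); #53eb23 → (83, 235, 35).
R = 255 + 0.5 × (83 − 255) = 169 → 169
G = 111 + 0.5 × (235 − 111) = 173 → 173
B = 97 + 0.5 × (35 − 97) = 66 → 66

(169, 173, 66)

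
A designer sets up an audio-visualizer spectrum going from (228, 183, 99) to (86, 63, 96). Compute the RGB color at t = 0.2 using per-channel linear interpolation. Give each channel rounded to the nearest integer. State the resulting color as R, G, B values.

R = 228 + 0.2 × (86 − 228) = 228 + 0.2 × -142 = 199.6 → 200
G = 183 + 0.2 × (63 − 183) = 183 + 0.2 × -120 = 159 → 159
B = 99 + 0.2 × (96 − 99) = 99 + 0.2 × -3 = 98.4 → 98
So the blended color is (200, 159, 98), about #c89f62.

(200, 159, 98)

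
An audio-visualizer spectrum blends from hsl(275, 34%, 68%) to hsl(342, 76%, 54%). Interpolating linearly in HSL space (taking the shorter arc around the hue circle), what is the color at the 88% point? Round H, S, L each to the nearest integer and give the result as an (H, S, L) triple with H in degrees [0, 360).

Hue arc: Δh = 342 − 275 = 67° (|Δh| ≤ 180, already the shorter path).
H = 275 + 0.88 × (67) = 333.96 → 334°
S = 34 + 0.88 × (76 − 34) = 70.96 → 71%
L = 68 + 0.88 × (54 − 68) = 55.68 → 56%

(334, 71, 56)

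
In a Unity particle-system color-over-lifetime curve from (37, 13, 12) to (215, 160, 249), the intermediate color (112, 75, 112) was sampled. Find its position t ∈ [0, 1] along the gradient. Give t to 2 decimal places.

Invert the lerp on the B channel (largest span, 237): t = (112 − 12) / (249 − 12) = 100/237 = 0.42194.
Check on R: (112 − 37)/(215 − 37) = 0.4213 ✓

0.42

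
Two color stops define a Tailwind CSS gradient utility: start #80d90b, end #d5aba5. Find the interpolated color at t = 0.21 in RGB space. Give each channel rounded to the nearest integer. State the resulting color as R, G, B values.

#80d90b → (128, 217, 11); #d5aba5 → (213, 171, 165).
R = 128 + 0.21 × (213 − 128) = 128 + 0.21 × 85 = 145.85 → 146
G = 217 + 0.21 × (171 − 217) = 217 + 0.21 × -46 = 207.34 → 207
B = 11 + 0.21 × (165 − 11) = 11 + 0.21 × 154 = 43.34 → 43

(146, 207, 43)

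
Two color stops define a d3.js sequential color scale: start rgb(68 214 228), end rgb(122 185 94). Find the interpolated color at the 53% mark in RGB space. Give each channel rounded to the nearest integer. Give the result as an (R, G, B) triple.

53% corresponds to t = 0.53.
R = 68 + 0.53 × (122 − 68) = 68 + 0.53 × 54 = 96.62 → 97
G = 214 + 0.53 × (185 − 214) = 214 + 0.53 × -29 = 198.63 → 199
B = 228 + 0.53 × (94 − 228) = 228 + 0.53 × -134 = 156.98 → 157
So the blended color is (97, 199, 157), about #61c79d.

(97, 199, 157)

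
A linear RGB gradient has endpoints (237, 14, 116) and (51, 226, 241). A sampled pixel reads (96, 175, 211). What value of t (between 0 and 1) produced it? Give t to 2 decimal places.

Invert the lerp on the G channel (largest span, 212): t = (175 − 14) / (226 − 14) = 161/212 = 0.75943.
Check on R: (96 − 237)/(51 − 237) = 0.7581 ✓

0.76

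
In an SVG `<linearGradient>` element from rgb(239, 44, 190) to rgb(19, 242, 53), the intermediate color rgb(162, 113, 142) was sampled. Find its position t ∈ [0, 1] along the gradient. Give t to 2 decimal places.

Invert the lerp on the R channel (largest span, 220): t = (162 − 239) / (19 − 239) = -77/-220 = 0.35.
Check on G: (113 − 44)/(242 − 44) = 0.3485 ✓

0.35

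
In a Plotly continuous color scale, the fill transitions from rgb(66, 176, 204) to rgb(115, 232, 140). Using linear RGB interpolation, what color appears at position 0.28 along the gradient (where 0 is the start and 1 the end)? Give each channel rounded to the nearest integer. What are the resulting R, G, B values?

R = 66 + 0.28 × (115 − 66) = 66 + 0.28 × 49 = 79.72 → 80
G = 176 + 0.28 × (232 − 176) = 176 + 0.28 × 56 = 191.68 → 192
B = 204 + 0.28 × (140 − 204) = 204 + 0.28 × -64 = 186.08 → 186

(80, 192, 186)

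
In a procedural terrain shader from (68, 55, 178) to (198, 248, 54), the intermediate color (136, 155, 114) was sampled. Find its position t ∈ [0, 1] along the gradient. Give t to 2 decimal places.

Invert the lerp on the G channel (largest span, 193): t = (155 − 55) / (248 − 55) = 100/193 = 0.51813.
Check on R: (136 − 68)/(198 − 68) = 0.5231 ✓

0.52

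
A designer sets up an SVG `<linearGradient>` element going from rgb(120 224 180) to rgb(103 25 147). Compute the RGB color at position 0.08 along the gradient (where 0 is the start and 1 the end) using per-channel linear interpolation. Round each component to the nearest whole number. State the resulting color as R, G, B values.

(119, 208, 177)

R = 120 + 0.08 × (103 − 120) = 120 + 0.08 × -17 = 118.64 → 119
G = 224 + 0.08 × (25 − 224) = 224 + 0.08 × -199 = 208.08 → 208
B = 180 + 0.08 × (147 − 180) = 180 + 0.08 × -33 = 177.36 → 177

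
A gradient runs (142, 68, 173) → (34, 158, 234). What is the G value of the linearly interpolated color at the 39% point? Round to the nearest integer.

G = 68 + 0.39 × (158 − 68) = 103.1 → 103

103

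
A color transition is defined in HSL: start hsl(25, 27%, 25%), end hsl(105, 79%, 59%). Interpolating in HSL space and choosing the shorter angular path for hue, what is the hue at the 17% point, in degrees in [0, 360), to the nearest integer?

39

Hue arc: Δh = 105 − 25 = 80° (|Δh| ≤ 180, already the shorter path).
H = 25 + 0.17 × (80) = 38.6 → 39°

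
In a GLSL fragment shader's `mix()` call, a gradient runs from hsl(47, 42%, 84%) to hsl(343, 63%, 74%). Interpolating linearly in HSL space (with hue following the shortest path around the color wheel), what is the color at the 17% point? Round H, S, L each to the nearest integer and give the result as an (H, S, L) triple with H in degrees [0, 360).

(36, 46, 82)

Hue: 343 − 47 = 296°, but |296| > 180 so the shorter arc goes the other way: Δh = 296 − 360 = -64°.
H = 47 + 0.17 × (-64) = 36.12 → 36°
S = 42 + 0.17 × (63 − 42) = 45.57 → 46%
L = 84 + 0.17 × (74 − 84) = 82.3 → 82%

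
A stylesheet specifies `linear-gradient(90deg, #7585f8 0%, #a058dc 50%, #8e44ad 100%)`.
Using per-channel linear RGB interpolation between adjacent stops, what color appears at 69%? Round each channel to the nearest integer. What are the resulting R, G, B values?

(153, 80, 202)

69% lies between the 50% and 100% stops, so the local fraction is t = (69 − 50)/(100 − 50) = 19/50 ≈ 0.38.
#a058dc → (160, 88, 220); #8e44ad → (142, 68, 173).
R = 160 + 0.38 × (142 − 160) = 153.16 → 153
G = 88 + 0.38 × (68 − 88) = 80.4 → 80
B = 220 + 0.38 × (173 − 220) = 202.14 → 202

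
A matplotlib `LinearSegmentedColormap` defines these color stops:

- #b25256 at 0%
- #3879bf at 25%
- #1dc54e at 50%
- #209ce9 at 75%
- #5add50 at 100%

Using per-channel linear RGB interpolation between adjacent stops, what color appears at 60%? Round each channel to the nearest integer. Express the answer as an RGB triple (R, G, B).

(30, 181, 140)

60% lies between the 50% and 75% stops, so the local fraction is t = (60 − 50)/(75 − 50) = 10/25 ≈ 0.4.
#1dc54e → (29, 197, 78); #209ce9 → (32, 156, 233).
R = 29 + 0.4 × (32 − 29) = 30.2 → 30
G = 197 + 0.4 × (156 − 197) = 180.6 → 181
B = 78 + 0.4 × (233 − 78) = 140 → 140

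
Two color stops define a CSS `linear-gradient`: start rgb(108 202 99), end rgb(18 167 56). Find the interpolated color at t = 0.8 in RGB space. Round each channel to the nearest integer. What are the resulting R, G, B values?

(36, 174, 65)

R = 108 + 0.8 × (18 − 108) = 108 + 0.8 × -90 = 36 → 36
G = 202 + 0.8 × (167 − 202) = 202 + 0.8 × -35 = 174 → 174
B = 99 + 0.8 × (56 − 99) = 99 + 0.8 × -43 = 64.6 → 65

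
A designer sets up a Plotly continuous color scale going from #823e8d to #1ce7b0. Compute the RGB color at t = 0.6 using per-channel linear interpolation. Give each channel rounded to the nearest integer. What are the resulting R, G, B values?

#823e8d → (130, 62, 141); #1ce7b0 → (28, 231, 176).
R = 130 + 0.6 × (28 − 130) = 130 + 0.6 × -102 = 68.8 → 69
G = 62 + 0.6 × (231 − 62) = 62 + 0.6 × 169 = 163.4 → 163
B = 141 + 0.6 × (176 − 141) = 141 + 0.6 × 35 = 162 → 162

(69, 163, 162)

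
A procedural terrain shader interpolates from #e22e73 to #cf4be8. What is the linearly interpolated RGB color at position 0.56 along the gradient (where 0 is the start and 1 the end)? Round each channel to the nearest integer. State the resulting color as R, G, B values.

(215, 62, 181)

#e22e73 → (226, 46, 115); #cf4be8 → (207, 75, 232).
R = 226 + 0.56 × (207 − 226) = 226 + 0.56 × -19 = 215.36 → 215
G = 46 + 0.56 × (75 − 46) = 46 + 0.56 × 29 = 62.24 → 62
B = 115 + 0.56 × (232 − 115) = 115 + 0.56 × 117 = 180.52 → 181
So the blended color is (215, 62, 181), about #d73eb5.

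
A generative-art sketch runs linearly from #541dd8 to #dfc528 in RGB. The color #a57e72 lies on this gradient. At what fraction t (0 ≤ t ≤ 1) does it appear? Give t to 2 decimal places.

Invert the lerp on the B channel (largest span, 176): t = (114 − 216) / (40 − 216) = -102/-176 = 0.57955.
Check on R: (165 − 84)/(223 − 84) = 0.5827 ✓

0.58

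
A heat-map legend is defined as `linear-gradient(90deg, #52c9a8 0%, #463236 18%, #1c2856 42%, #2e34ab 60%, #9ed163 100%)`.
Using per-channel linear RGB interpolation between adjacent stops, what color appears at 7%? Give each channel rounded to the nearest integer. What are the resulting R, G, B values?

7% lies between the 0% and 18% stops, so the local fraction is t = (7 − 0)/(18 − 0) = 7/18 ≈ 0.3889.
#52c9a8 → (82, 201, 168); #463236 → (70, 50, 54).
R = 82 + 0.3889 × (70 − 82) = 77.333 → 77
G = 201 + 0.3889 × (50 − 201) = 142.276 → 142
B = 168 + 0.3889 × (54 − 168) = 123.665 → 124

(77, 142, 124)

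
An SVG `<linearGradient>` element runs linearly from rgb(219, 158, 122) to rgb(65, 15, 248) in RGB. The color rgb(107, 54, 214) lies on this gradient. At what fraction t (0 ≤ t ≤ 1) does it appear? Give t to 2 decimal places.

Invert the lerp on the R channel (largest span, 154): t = (107 − 219) / (65 − 219) = -112/-154 = 0.72727.
Check on G: (54 − 158)/(15 − 158) = 0.7273 ✓

0.73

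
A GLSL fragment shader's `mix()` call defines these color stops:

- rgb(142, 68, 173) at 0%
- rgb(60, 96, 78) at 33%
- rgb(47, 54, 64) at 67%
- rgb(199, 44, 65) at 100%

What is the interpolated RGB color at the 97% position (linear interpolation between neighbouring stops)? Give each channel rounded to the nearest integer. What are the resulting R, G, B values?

(185, 45, 65)

97% lies between the 67% and 100% stops, so the local fraction is t = (97 − 67)/(100 − 67) = 30/33 ≈ 0.9091.
R = 47 + 0.9091 × (199 − 47) = 185.183 → 185
G = 54 + 0.9091 × (44 − 54) = 44.909 → 45
B = 64 + 0.9091 × (65 − 64) = 64.909 → 65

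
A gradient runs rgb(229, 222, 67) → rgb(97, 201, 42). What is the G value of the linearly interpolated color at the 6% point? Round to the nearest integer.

G = 222 + 0.06 × (201 − 222) = 220.74 → 221

221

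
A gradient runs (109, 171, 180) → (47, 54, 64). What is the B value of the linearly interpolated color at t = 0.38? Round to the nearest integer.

136

B = 180 + 0.38 × (64 − 180) = 135.92 → 136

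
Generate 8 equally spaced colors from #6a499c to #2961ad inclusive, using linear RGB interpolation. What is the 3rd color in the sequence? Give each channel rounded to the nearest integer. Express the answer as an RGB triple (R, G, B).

(87, 80, 161)

With 8 swatches and endpoints inclusive, swatch 3 sits at t = (3 − 1)/(8 − 1) = 2/7 ≈ 0.2857.
#6a499c → (106, 73, 156); #2961ad → (41, 97, 173).
R = 106 + 0.2857 × (41 − 106) = 87.43 → 87
G = 73 + 0.2857 × (97 − 73) = 79.857 → 80
B = 156 + 0.2857 × (173 − 156) = 160.857 → 161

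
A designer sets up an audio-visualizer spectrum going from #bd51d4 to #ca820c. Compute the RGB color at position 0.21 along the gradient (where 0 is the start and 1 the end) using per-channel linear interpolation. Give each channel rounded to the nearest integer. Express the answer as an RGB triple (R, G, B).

(192, 91, 170)

#bd51d4 → (189, 81, 212); #ca820c → (202, 130, 12).
R = 189 + 0.21 × (202 − 189) = 189 + 0.21 × 13 = 191.73 → 192
G = 81 + 0.21 × (130 − 81) = 81 + 0.21 × 49 = 91.29 → 91
B = 212 + 0.21 × (12 − 212) = 212 + 0.21 × -200 = 170 → 170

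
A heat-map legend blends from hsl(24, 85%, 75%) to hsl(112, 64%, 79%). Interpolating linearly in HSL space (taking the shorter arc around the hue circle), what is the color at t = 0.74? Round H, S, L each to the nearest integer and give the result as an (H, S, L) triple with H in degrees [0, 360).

Hue arc: Δh = 112 − 24 = 88° (|Δh| ≤ 180, already the shorter path).
H = 24 + 0.74 × (88) = 89.12 → 89°
S = 85 + 0.74 × (64 − 85) = 69.46 → 69%
L = 75 + 0.74 × (79 − 75) = 77.96 → 78%

(89, 69, 78)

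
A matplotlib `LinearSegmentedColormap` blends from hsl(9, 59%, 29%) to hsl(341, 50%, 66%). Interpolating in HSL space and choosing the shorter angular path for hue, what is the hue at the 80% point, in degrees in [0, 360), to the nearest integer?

Hue: 341 − 9 = 332°, but |332| > 180 so the shorter arc goes the other way: Δh = 332 − 360 = -28°.
H = 9 + 0.8 × (-28) = -13.4 → -13 → -13 mod 360 = 347°

347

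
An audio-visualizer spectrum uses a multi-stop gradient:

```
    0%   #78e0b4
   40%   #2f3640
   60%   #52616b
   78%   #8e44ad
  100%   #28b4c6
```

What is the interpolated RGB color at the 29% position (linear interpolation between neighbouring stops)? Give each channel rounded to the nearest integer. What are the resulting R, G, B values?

29% lies between the 0% and 40% stops, so the local fraction is t = (29 − 0)/(40 − 0) = 29/40 ≈ 0.725.
#78e0b4 → (120, 224, 180); #2f3640 → (47, 54, 64).
R = 120 + 0.725 × (47 − 120) = 67.075 → 67
G = 224 + 0.725 × (54 − 224) = 100.75 → 101
B = 180 + 0.725 × (64 − 180) = 95.9 → 96

(67, 101, 96)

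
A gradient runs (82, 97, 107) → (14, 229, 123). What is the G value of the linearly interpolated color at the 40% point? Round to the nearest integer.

G = 97 + 0.4 × (229 − 97) = 149.8 → 150

150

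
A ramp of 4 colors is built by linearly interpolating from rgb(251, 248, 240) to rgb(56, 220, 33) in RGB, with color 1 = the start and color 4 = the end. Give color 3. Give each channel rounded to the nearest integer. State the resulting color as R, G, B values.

With 4 swatches and endpoints inclusive, swatch 3 sits at t = (3 − 1)/(4 − 1) = 2/3 ≈ 0.6667.
R = 251 + 0.6667 × (56 − 251) = 120.994 → 121
G = 248 + 0.6667 × (220 − 248) = 229.332 → 229
B = 240 + 0.6667 × (33 − 240) = 101.993 → 102

(121, 229, 102)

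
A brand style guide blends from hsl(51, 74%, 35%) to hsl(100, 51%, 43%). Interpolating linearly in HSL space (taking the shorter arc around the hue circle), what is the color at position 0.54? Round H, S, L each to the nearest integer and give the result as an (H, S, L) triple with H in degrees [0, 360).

(77, 62, 39)

Hue arc: Δh = 100 − 51 = 49° (|Δh| ≤ 180, already the shorter path).
H = 51 + 0.54 × (49) = 77.46 → 77°
S = 74 + 0.54 × (51 − 74) = 61.58 → 62%
L = 35 + 0.54 × (43 − 35) = 39.32 → 39%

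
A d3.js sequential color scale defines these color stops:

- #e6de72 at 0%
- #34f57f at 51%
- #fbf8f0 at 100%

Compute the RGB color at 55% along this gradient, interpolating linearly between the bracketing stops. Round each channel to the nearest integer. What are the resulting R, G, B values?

55% lies between the 51% and 100% stops, so the local fraction is t = (55 − 51)/(100 − 51) = 4/49 ≈ 0.0816.
#34f57f → (52, 245, 127); #fbf8f0 → (251, 248, 240).
R = 52 + 0.0816 × (251 − 52) = 68.238 → 68
G = 245 + 0.0816 × (248 − 245) = 245.245 → 245
B = 127 + 0.0816 × (240 − 127) = 136.221 → 136

(68, 245, 136)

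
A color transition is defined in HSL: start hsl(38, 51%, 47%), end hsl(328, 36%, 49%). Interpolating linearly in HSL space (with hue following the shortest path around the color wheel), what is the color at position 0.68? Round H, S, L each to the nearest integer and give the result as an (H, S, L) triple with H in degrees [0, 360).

Hue: 328 − 38 = 290°, but |290| > 180 so the shorter arc goes the other way: Δh = 290 − 360 = -70°.
H = 38 + 0.68 × (-70) = -9.6 → -10 → -10 mod 360 = 350°
S = 51 + 0.68 × (36 − 51) = 40.8 → 41%
L = 47 + 0.68 × (49 − 47) = 48.36 → 48%

(350, 41, 48)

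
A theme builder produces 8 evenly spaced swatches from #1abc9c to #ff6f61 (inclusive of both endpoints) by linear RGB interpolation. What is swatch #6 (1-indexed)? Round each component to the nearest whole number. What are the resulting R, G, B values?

(190, 133, 114)

With 8 swatches and endpoints inclusive, swatch 6 sits at t = (6 − 1)/(8 − 1) = 5/7 ≈ 0.7143.
#1abc9c → (26, 188, 156); #ff6f61 → (255, 111, 97).
R = 26 + 0.7143 × (255 − 26) = 189.575 → 190
G = 188 + 0.7143 × (111 − 188) = 132.999 → 133
B = 156 + 0.7143 × (97 − 156) = 113.856 → 114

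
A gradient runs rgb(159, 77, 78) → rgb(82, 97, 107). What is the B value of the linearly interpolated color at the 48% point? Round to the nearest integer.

92

B = 78 + 0.48 × (107 − 78) = 91.92 → 92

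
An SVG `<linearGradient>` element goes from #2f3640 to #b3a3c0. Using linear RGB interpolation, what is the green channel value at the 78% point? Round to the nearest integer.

G₁ = 54 (from #2f3640), G₂ = 163 (from #b3a3c0).
G = 54 + 0.78 × (163 − 54) = 139.02 → 139

139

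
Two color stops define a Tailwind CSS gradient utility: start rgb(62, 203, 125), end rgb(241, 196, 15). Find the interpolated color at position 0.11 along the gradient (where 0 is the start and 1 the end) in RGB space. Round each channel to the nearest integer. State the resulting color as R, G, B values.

(82, 202, 113)

R = 62 + 0.11 × (241 − 62) = 62 + 0.11 × 179 = 81.69 → 82
G = 203 + 0.11 × (196 − 203) = 203 + 0.11 × -7 = 202.23 → 202
B = 125 + 0.11 × (15 − 125) = 125 + 0.11 × -110 = 112.9 → 113
So the blended color is (82, 202, 113), about #52ca71.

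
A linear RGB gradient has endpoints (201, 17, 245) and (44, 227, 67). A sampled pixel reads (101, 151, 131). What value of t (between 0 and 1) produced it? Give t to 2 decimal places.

0.64

Invert the lerp on the G channel (largest span, 210): t = (151 − 17) / (227 − 17) = 134/210 = 0.6381.
Check on R: (101 − 201)/(44 − 201) = 0.6369 ✓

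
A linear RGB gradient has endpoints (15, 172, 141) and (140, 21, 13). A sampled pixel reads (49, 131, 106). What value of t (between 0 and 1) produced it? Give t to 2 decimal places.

0.27

Invert the lerp on the G channel (largest span, 151): t = (131 − 172) / (21 − 172) = -41/-151 = 0.27152.
Check on R: (49 − 15)/(140 − 15) = 0.272 ✓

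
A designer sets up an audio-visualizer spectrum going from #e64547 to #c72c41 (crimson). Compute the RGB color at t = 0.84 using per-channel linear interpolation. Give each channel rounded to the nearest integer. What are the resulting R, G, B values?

(204, 48, 66)

#e64547 → (230, 69, 71); #c72c41 → (199, 44, 65).
R = 230 + 0.84 × (199 − 230) = 230 + 0.84 × -31 = 203.96 → 204
G = 69 + 0.84 × (44 − 69) = 69 + 0.84 × -25 = 48 → 48
B = 71 + 0.84 × (65 − 71) = 71 + 0.84 × -6 = 65.96 → 66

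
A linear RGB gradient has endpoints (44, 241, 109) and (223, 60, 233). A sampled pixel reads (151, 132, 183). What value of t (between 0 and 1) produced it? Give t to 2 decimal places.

Invert the lerp on the G channel (largest span, 181): t = (132 − 241) / (60 − 241) = -109/-181 = 0.60221.
Check on R: (151 − 44)/(223 − 44) = 0.5978 ✓

0.60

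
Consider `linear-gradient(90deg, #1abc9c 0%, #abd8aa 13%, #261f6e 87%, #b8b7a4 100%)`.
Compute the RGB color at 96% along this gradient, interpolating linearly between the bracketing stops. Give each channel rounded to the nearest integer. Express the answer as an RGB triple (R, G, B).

96% lies between the 87% and 100% stops, so the local fraction is t = (96 − 87)/(100 − 87) = 9/13 ≈ 0.6923.
#261f6e → (38, 31, 110); #b8b7a4 → (184, 183, 164).
R = 38 + 0.6923 × (184 − 38) = 139.076 → 139
G = 31 + 0.6923 × (183 − 31) = 136.23 → 136
B = 110 + 0.6923 × (164 − 110) = 147.384 → 147

(139, 136, 147)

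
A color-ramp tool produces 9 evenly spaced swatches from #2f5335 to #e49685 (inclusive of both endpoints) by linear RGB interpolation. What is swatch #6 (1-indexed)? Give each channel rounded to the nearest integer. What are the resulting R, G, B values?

With 9 swatches and endpoints inclusive, swatch 6 sits at t = (6 − 1)/(9 − 1) = 5/8 ≈ 0.625.
#2f5335 → (47, 83, 53); #e49685 → (228, 150, 133).
R = 47 + 0.625 × (228 − 47) = 160.125 → 160
G = 83 + 0.625 × (150 − 83) = 124.875 → 125
B = 53 + 0.625 × (133 − 53) = 103 → 103

(160, 125, 103)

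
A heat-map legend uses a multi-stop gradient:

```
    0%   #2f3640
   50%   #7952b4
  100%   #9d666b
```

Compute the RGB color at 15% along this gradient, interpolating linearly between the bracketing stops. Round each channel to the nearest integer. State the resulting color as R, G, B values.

(69, 62, 99)

15% lies between the 0% and 50% stops, so the local fraction is t = (15 − 0)/(50 − 0) = 15/50 ≈ 0.3.
#2f3640 → (47, 54, 64); #7952b4 → (121, 82, 180).
R = 47 + 0.3 × (121 − 47) = 69.2 → 69
G = 54 + 0.3 × (82 − 54) = 62.4 → 62
B = 64 + 0.3 × (180 − 64) = 98.8 → 99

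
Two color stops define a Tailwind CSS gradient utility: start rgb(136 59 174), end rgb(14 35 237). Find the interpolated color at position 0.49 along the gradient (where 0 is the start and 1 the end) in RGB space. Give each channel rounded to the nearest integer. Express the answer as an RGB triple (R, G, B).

(76, 47, 205)

R = 136 + 0.49 × (14 − 136) = 136 + 0.49 × -122 = 76.22 → 76
G = 59 + 0.49 × (35 − 59) = 59 + 0.49 × -24 = 47.24 → 47
B = 174 + 0.49 × (237 − 174) = 174 + 0.49 × 63 = 204.87 → 205
So the blended color is (76, 47, 205), about #4c2fcd.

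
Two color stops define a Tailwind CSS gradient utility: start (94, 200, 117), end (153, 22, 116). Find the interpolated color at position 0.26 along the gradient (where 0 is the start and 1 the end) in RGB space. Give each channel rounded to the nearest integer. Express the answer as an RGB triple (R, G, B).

(109, 154, 117)

R = 94 + 0.26 × (153 − 94) = 94 + 0.26 × 59 = 109.34 → 109
G = 200 + 0.26 × (22 − 200) = 200 + 0.26 × -178 = 153.72 → 154
B = 117 + 0.26 × (116 − 117) = 117 + 0.26 × -1 = 116.74 → 117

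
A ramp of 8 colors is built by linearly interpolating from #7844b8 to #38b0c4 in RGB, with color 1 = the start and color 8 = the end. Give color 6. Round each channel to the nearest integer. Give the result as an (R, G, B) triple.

(74, 145, 193)

With 8 swatches and endpoints inclusive, swatch 6 sits at t = (6 − 1)/(8 − 1) = 5/7 ≈ 0.7143.
#7844b8 → (120, 68, 184); #38b0c4 → (56, 176, 196).
R = 120 + 0.7143 × (56 − 120) = 74.285 → 74
G = 68 + 0.7143 × (176 − 68) = 145.144 → 145
B = 184 + 0.7143 × (196 − 184) = 192.572 → 193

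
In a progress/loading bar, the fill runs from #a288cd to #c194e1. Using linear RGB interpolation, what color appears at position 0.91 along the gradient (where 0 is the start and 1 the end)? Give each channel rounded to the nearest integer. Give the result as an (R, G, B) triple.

(190, 147, 223)

#a288cd → (162, 136, 205); #c194e1 → (193, 148, 225).
R = 162 + 0.91 × (193 − 162) = 162 + 0.91 × 31 = 190.21 → 190
G = 136 + 0.91 × (148 − 136) = 136 + 0.91 × 12 = 146.92 → 147
B = 205 + 0.91 × (225 − 205) = 205 + 0.91 × 20 = 223.2 → 223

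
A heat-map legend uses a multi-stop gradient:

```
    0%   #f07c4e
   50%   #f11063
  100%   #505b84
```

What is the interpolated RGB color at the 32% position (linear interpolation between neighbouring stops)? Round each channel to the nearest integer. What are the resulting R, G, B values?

32% lies between the 0% and 50% stops, so the local fraction is t = (32 − 0)/(50 − 0) = 32/50 ≈ 0.64.
#f07c4e → (240, 124, 78); #f11063 → (241, 16, 99).
R = 240 + 0.64 × (241 − 240) = 240.64 → 241
G = 124 + 0.64 × (16 − 124) = 54.88 → 55
B = 78 + 0.64 × (99 − 78) = 91.44 → 91

(241, 55, 91)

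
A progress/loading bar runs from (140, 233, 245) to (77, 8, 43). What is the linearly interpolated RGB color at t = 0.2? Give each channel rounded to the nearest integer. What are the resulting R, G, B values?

R = 140 + 0.2 × (77 − 140) = 140 + 0.2 × -63 = 127.4 → 127
G = 233 + 0.2 × (8 − 233) = 233 + 0.2 × -225 = 188 → 188
B = 245 + 0.2 × (43 − 245) = 245 + 0.2 × -202 = 204.6 → 205
So the blended color is (127, 188, 205), about #7fbccd.

(127, 188, 205)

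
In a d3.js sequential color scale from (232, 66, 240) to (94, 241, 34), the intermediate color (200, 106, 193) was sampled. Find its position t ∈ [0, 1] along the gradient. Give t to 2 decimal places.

0.23

Invert the lerp on the B channel (largest span, 206): t = (193 − 240) / (34 − 240) = -47/-206 = 0.22816.
Check on R: (200 − 232)/(94 − 232) = 0.2319 ✓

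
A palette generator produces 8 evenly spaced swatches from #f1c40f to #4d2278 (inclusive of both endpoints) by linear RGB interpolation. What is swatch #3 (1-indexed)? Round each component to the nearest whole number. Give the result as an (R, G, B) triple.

With 8 swatches and endpoints inclusive, swatch 3 sits at t = (3 − 1)/(8 − 1) = 2/7 ≈ 0.2857.
#f1c40f → (241, 196, 15); #4d2278 → (77, 34, 120).
R = 241 + 0.2857 × (77 − 241) = 194.145 → 194
G = 196 + 0.2857 × (34 − 196) = 149.717 → 150
B = 15 + 0.2857 × (120 − 15) = 44.998 → 45

(194, 150, 45)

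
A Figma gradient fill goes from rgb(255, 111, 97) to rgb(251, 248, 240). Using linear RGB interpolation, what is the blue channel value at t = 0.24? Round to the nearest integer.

131

B = 97 + 0.24 × (240 − 97) = 131.32 → 131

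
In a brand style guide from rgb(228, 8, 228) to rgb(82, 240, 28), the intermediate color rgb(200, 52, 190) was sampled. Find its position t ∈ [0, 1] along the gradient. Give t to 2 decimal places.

0.19

Invert the lerp on the G channel (largest span, 232): t = (52 − 8) / (240 − 8) = 44/232 = 0.18966.
Check on R: (200 − 228)/(82 − 228) = 0.1918 ✓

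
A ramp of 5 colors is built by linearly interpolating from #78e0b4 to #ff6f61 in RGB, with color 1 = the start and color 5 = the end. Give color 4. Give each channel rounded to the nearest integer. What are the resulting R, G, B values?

With 5 swatches and endpoints inclusive, swatch 4 sits at t = (4 − 1)/(5 − 1) = 3/4 ≈ 0.75.
#78e0b4 → (120, 224, 180); #ff6f61 → (255, 111, 97).
R = 120 + 0.75 × (255 − 120) = 221.25 → 221
G = 224 + 0.75 × (111 − 224) = 139.25 → 139
B = 180 + 0.75 × (97 − 180) = 117.75 → 118

(221, 139, 118)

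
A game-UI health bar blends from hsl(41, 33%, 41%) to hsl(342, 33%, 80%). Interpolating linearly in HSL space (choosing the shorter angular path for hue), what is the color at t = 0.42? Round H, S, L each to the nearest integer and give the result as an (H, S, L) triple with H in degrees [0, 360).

(16, 33, 57)

Hue: 342 − 41 = 301°, but |301| > 180 so the shorter arc goes the other way: Δh = 301 − 360 = -59°.
H = 41 + 0.42 × (-59) = 16.22 → 16°
S = 33 + 0.42 × (33 − 33) = 33 → 33%
L = 41 + 0.42 × (80 − 41) = 57.38 → 57%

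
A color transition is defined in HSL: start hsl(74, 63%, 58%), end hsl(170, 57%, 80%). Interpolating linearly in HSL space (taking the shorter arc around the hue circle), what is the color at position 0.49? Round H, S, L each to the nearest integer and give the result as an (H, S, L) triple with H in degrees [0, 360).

(121, 60, 69)

Hue arc: Δh = 170 − 74 = 96° (|Δh| ≤ 180, already the shorter path).
H = 74 + 0.49 × (96) = 121.04 → 121°
S = 63 + 0.49 × (57 − 63) = 60.06 → 60%
L = 58 + 0.49 × (80 − 58) = 68.78 → 69%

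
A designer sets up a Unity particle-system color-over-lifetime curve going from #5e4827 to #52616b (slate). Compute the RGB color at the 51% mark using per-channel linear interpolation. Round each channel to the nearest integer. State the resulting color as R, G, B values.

#5e4827 → (94, 72, 39); #52616b → (82, 97, 107).
51% corresponds to t = 0.51.
R = 94 + 0.51 × (82 − 94) = 94 + 0.51 × -12 = 87.88 → 88
G = 72 + 0.51 × (97 − 72) = 72 + 0.51 × 25 = 84.75 → 85
B = 39 + 0.51 × (107 − 39) = 39 + 0.51 × 68 = 73.68 → 74

(88, 85, 74)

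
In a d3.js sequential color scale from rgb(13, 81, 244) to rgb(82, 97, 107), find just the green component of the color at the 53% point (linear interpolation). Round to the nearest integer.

89

G = 81 + 0.53 × (97 − 81) = 89.48 → 89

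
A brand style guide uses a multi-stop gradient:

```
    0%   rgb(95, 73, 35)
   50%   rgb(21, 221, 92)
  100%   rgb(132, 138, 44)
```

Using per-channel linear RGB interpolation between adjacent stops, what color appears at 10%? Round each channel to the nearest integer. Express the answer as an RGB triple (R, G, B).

(80, 103, 46)

10% lies between the 0% and 50% stops, so the local fraction is t = (10 − 0)/(50 − 0) = 10/50 ≈ 0.2.
R = 95 + 0.2 × (21 − 95) = 80.2 → 80
G = 73 + 0.2 × (221 − 73) = 102.6 → 103
B = 35 + 0.2 × (92 − 35) = 46.4 → 46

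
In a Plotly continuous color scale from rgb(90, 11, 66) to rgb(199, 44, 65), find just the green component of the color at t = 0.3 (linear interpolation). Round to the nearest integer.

21

G = 11 + 0.3 × (44 − 11) = 20.9 → 21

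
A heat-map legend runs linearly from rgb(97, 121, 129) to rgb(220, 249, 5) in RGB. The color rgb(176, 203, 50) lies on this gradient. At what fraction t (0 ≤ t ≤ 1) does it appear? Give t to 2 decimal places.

0.64

Invert the lerp on the G channel (largest span, 128): t = (203 − 121) / (249 − 121) = 82/128 = 0.64062.
Check on R: (176 − 97)/(220 − 97) = 0.6423 ✓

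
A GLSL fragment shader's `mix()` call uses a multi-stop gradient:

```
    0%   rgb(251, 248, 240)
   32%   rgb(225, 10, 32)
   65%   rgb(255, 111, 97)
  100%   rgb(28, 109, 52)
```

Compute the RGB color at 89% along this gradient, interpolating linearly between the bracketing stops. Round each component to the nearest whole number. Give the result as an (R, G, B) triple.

(99, 110, 66)

89% lies between the 65% and 100% stops, so the local fraction is t = (89 − 65)/(100 − 65) = 24/35 ≈ 0.6857.
R = 255 + 0.6857 × (28 − 255) = 99.346 → 99
G = 111 + 0.6857 × (109 − 111) = 109.629 → 110
B = 97 + 0.6857 × (52 − 97) = 66.144 → 66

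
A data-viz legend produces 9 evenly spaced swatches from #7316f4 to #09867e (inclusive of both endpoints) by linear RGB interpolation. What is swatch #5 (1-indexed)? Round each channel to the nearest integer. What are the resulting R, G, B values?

With 9 swatches and endpoints inclusive, swatch 5 sits at t = (5 − 1)/(9 − 1) = 4/8 ≈ 0.5.
#7316f4 → (115, 22, 244); #09867e → (9, 134, 126).
R = 115 + 0.5 × (9 − 115) = 62 → 62
G = 22 + 0.5 × (134 − 22) = 78 → 78
B = 244 + 0.5 × (126 − 244) = 185 → 185

(62, 78, 185)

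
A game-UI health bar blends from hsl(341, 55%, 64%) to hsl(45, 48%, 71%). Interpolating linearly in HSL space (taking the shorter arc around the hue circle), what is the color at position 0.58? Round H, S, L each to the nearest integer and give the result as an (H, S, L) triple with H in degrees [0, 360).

(18, 51, 68)

Hue: 45 − 341 = -296°, but |-296| > 180 so the shorter arc goes the other way: Δh = -296 + 360 = 64°.
H = 341 + 0.58 × (64) = 378.12 → 378 → 378 mod 360 = 18°
S = 55 + 0.58 × (48 − 55) = 50.94 → 51%
L = 64 + 0.58 × (71 − 64) = 68.06 → 68%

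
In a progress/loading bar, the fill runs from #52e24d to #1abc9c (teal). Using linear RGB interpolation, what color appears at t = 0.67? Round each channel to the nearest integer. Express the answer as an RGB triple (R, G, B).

#52e24d → (82, 226, 77); #1abc9c → (26, 188, 156).
R = 82 + 0.67 × (26 − 82) = 82 + 0.67 × -56 = 44.48 → 44
G = 226 + 0.67 × (188 − 226) = 226 + 0.67 × -38 = 200.54 → 201
B = 77 + 0.67 × (156 − 77) = 77 + 0.67 × 79 = 129.93 → 130
So the blended color is (44, 201, 130), about #2cc982.

(44, 201, 130)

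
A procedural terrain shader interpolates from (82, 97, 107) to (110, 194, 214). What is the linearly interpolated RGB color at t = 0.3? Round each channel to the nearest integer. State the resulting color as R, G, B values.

(90, 126, 139)

R = 82 + 0.3 × (110 − 82) = 82 + 0.3 × 28 = 90.4 → 90
G = 97 + 0.3 × (194 − 97) = 97 + 0.3 × 97 = 126.1 → 126
B = 107 + 0.3 × (214 − 107) = 107 + 0.3 × 107 = 139.1 → 139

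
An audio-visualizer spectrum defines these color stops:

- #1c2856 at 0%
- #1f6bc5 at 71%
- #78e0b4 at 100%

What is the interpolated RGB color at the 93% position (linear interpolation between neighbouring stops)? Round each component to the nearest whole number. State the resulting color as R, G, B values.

(99, 196, 184)

93% lies between the 71% and 100% stops, so the local fraction is t = (93 − 71)/(100 − 71) = 22/29 ≈ 0.7586.
#1f6bc5 → (31, 107, 197); #78e0b4 → (120, 224, 180).
R = 31 + 0.7586 × (120 − 31) = 98.515 → 99
G = 107 + 0.7586 × (224 − 107) = 195.756 → 196
B = 197 + 0.7586 × (180 − 197) = 184.104 → 184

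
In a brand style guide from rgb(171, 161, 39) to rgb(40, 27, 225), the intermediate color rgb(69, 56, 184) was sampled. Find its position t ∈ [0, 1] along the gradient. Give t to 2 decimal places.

Invert the lerp on the B channel (largest span, 186): t = (184 − 39) / (225 − 39) = 145/186 = 0.77957.
Check on R: (69 − 171)/(40 − 171) = 0.7786 ✓

0.78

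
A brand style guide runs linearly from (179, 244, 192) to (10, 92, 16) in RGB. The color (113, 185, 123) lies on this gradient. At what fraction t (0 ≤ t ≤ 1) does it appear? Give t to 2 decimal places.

0.39

Invert the lerp on the B channel (largest span, 176): t = (123 − 192) / (16 − 192) = -69/-176 = 0.39205.
Check on R: (113 − 179)/(10 − 179) = 0.3905 ✓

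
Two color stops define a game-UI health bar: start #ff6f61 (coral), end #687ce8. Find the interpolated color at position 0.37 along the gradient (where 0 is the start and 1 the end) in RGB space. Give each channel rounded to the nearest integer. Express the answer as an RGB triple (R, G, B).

#ff6f61 → (255, 111, 97); #687ce8 → (104, 124, 232).
R = 255 + 0.37 × (104 − 255) = 255 + 0.37 × -151 = 199.13 → 199
G = 111 + 0.37 × (124 − 111) = 111 + 0.37 × 13 = 115.81 → 116
B = 97 + 0.37 × (232 − 97) = 97 + 0.37 × 135 = 146.95 → 147
So the blended color is (199, 116, 147), about #c77493.

(199, 116, 147)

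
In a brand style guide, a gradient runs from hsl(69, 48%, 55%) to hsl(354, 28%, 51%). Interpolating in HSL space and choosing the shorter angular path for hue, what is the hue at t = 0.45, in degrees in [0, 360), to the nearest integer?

Hue: 354 − 69 = 285°, but |285| > 180 so the shorter arc goes the other way: Δh = 285 − 360 = -75°.
H = 69 + 0.45 × (-75) = 35.25 → 35°

35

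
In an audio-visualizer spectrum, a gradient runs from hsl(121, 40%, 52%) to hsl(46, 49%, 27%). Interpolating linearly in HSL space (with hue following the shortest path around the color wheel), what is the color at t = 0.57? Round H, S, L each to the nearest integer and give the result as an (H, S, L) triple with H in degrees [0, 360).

(78, 45, 38)

Hue arc: Δh = 46 − 121 = -75° (|Δh| ≤ 180, already the shorter path).
H = 121 + 0.57 × (-75) = 78.25 → 78°
S = 40 + 0.57 × (49 − 40) = 45.13 → 45%
L = 52 + 0.57 × (27 − 52) = 37.75 → 38%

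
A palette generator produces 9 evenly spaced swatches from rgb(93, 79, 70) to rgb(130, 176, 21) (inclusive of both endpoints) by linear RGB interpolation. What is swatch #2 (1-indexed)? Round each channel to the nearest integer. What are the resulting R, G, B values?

With 9 swatches and endpoints inclusive, swatch 2 sits at t = (2 − 1)/(9 − 1) = 1/8 ≈ 0.125.
R = 93 + 0.125 × (130 − 93) = 97.625 → 98
G = 79 + 0.125 × (176 − 79) = 91.125 → 91
B = 70 + 0.125 × (21 − 70) = 63.875 → 64

(98, 91, 64)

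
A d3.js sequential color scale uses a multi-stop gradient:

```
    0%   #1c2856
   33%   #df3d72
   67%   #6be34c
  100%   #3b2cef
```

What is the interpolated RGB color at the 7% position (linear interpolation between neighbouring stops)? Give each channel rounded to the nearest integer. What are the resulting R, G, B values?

7% lies between the 0% and 33% stops, so the local fraction is t = (7 − 0)/(33 − 0) = 7/33 ≈ 0.2121.
#1c2856 → (28, 40, 86); #df3d72 → (223, 61, 114).
R = 28 + 0.2121 × (223 − 28) = 69.359 → 69
G = 40 + 0.2121 × (61 − 40) = 44.454 → 44
B = 86 + 0.2121 × (114 − 86) = 91.939 → 92

(69, 44, 92)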